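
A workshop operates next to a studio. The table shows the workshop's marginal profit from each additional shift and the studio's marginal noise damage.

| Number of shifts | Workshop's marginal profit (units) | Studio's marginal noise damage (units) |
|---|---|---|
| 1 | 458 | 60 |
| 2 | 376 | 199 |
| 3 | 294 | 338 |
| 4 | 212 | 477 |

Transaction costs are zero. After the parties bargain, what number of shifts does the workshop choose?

2

Bargaining reaches the level where marginal profit last exceeds marginal noise damage.
That holds through level 2 (376 ≥ 199) but not at 3 (294 < 338).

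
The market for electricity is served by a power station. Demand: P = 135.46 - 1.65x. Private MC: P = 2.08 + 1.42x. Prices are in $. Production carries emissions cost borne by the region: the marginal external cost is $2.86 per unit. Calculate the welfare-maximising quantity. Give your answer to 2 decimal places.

x* = 42.51

Social marginal cost = private MC + MEC = 4.94 + 1.42x.
Set SMC = demand: 4.94 + 1.42x = 135.46 - 1.65x → x* = 42.5147.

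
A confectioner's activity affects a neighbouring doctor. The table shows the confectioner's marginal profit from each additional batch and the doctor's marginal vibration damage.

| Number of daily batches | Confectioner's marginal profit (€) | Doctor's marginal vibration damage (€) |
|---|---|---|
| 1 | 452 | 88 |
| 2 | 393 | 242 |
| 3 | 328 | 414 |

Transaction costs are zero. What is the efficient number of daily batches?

2

Bargaining reaches the level where marginal profit last exceeds marginal vibration damage.
That holds through level 2 (393 ≥ 242) but not at 3 (328 < 414).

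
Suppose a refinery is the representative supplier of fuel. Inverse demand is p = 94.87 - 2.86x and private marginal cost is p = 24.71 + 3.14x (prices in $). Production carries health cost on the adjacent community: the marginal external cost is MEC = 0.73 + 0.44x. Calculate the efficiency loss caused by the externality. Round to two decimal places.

Market equilibrium (private): 24.71 + 3.14x = 94.87 - 2.86x → x_m = 11.6933.
Social marginal cost = private MC + MEC = 25.44 + 3.58x.
Set SMC = demand: 25.44 + 3.58x = 94.87 - 2.86x → x* = 10.7811.
Height of the DWL triangle at x_m is SMC(x_m) − demand(x_m) = MEC(x_m) = 5.8751.
DWL = ½ × 0.9122 × 5.8751 = 2.6796.

DWL = $2.68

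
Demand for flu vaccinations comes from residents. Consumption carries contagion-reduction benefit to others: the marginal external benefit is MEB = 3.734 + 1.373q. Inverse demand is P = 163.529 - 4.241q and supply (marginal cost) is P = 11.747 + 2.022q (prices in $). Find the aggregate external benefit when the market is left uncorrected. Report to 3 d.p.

Market equilibrium (private): 11.747 + 2.022q = 163.529 - 4.241q → q_m = 24.2347.
Total external benefit = ∫₀^{q_m} (3.734 + 1.373q) dq = 3.734×24.2347 + ½×1.373×24.2347² = 493.6880.

$493.688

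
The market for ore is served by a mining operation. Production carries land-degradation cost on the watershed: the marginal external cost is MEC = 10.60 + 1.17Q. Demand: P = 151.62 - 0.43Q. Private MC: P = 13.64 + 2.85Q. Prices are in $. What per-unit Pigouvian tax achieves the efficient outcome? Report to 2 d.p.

tax = $44.09 per unit

Social marginal cost = private MC + MEC = 24.24 + 4.02Q.
Set SMC = demand: 24.24 + 4.02Q = 151.62 - 0.43Q → Q* = 28.6247.
The Pigouvian tax equals MEC at Q*: 10.60 + 1.17×28.6247 = 44.0909.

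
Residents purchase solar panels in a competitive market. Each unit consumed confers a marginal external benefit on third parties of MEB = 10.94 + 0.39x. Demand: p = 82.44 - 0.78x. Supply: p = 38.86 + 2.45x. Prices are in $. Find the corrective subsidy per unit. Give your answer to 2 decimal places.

Social marginal benefit = demand + MEB = 93.38 - 0.39x.
Set SMB = MC: 93.38 - 0.39x = 38.86 + 2.45x → x* = 19.1972.
The Pigouvian subsidy equals MEB at x*: 10.94 + 0.39×19.1972 = 18.4269.

subsidy = $18.43 per unit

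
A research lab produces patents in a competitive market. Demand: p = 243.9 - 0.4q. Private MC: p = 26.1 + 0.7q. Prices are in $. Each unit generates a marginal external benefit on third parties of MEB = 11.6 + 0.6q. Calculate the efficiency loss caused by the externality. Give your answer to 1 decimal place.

DWL = $17004.2

Market equilibrium (private): 26.1 + 0.7q = 243.9 - 0.4q → q_m = 198.0000.
Social marginal cost = private MC − MEB = 14.5 + 0.1q.
Set SMC = demand: 14.5 + 0.1q = 243.9 - 0.4q → q* = 458.8000.
Height of the DWL triangle at q_m is demand(q_m) − SMC(q_m) = MEB(q_m) = 130.4000.
DWL = ½ × 260.8000 × 130.4000 = 17004.1600.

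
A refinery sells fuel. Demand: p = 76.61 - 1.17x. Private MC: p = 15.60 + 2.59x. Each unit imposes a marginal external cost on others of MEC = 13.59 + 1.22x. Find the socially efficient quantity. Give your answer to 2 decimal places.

x* = 9.52

Social marginal cost = private MC + MEC = 29.19 + 3.81x.
Set SMC = demand: 29.19 + 3.81x = 76.61 - 1.17x → x* = 9.5221.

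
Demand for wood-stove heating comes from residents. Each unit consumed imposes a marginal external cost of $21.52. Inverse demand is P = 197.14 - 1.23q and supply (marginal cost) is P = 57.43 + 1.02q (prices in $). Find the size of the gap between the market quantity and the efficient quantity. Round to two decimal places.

9.56 units

Market equilibrium (private): 57.43 + 1.02q = 197.14 - 1.23q → q_m = 62.0933.
Social marginal benefit = demand − MEC = 175.62 - 1.23q.
Set SMB = MC: 175.62 - 1.23q = 57.43 + 1.02q → q* = 52.5289.
Gap = |62.0933 − 52.5289| = 9.5644.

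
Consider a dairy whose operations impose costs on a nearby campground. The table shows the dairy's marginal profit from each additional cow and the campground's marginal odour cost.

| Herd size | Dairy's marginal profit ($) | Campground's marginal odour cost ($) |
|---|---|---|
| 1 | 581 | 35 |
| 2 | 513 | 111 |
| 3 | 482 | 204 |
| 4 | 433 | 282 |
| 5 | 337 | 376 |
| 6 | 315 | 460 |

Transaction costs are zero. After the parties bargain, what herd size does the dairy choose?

4

Bargaining reaches the level where marginal profit last exceeds marginal odour cost.
That holds through level 4 (433 ≥ 282) but not at 5 (337 < 376).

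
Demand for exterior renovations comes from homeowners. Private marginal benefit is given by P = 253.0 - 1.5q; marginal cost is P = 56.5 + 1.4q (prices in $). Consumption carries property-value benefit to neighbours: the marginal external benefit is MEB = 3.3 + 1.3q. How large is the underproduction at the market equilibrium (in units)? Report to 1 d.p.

57.1 units

Market equilibrium (private): 56.5 + 1.4q = 253.0 - 1.5q → q_m = 67.7586.
Social marginal benefit = demand + MEB = 256.3 - 0.2q.
Set SMB = MC: 256.3 - 0.2q = 56.5 + 1.4q → q* = 124.8750.
Gap = |67.7586 − 124.8750| = 57.1164.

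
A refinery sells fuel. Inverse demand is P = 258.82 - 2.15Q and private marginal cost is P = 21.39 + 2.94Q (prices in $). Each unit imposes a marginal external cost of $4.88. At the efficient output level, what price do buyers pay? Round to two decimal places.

Social marginal cost = private MC + MEC = 26.27 + 2.94Q.
Set SMC = demand: 26.27 + 2.94Q = 258.82 - 2.15Q → Q* = 45.6876.
Consumer price on the demand curve at Q*: 258.82 − 2.15×45.6876 = 160.5917.

P = $160.59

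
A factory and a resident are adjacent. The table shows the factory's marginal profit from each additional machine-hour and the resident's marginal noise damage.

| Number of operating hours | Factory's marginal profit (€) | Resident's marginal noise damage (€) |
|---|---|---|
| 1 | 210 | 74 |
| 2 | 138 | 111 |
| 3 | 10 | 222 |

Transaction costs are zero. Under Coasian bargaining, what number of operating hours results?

2

Bargaining reaches the level where marginal profit last exceeds marginal noise damage.
That holds through level 2 (138 ≥ 111) but not at 3 (10 < 222).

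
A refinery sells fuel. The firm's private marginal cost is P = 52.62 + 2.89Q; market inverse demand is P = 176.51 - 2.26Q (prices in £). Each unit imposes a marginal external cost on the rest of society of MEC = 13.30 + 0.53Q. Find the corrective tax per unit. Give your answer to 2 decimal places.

Social marginal cost = private MC + MEC = 65.92 + 3.42Q.
Set SMC = demand: 65.92 + 3.42Q = 176.51 - 2.26Q → Q* = 19.4701.
The Pigouvian tax equals MEC at Q*: 13.30 + 0.53×19.4701 = 23.6192.

tax = £23.62 per unit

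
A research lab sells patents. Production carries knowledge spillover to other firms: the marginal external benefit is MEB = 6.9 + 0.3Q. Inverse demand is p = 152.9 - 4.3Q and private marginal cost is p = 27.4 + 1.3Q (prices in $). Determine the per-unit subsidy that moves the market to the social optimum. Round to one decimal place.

Social marginal cost = private MC − MEB = 20.5 + Q.
Set SMC = demand: 20.5 + Q = 152.9 - 4.3Q → Q* = 24.9811.
The Pigouvian subsidy equals MEB at Q*: 6.9 + 0.3×24.9811 = 14.3943.

subsidy = $14.4 per unit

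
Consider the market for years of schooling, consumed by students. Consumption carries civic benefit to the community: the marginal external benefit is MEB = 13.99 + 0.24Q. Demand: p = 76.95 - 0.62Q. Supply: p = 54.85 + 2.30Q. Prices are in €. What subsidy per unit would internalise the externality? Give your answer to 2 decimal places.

Social marginal benefit = demand + MEB = 90.94 - 0.38Q.
Set SMB = MC: 90.94 - 0.38Q = 54.85 + 2.30Q → Q* = 13.4664.
The Pigouvian subsidy equals MEB at Q*: 13.99 + 0.24×13.4664 = 17.2219.

subsidy = €17.22 per unit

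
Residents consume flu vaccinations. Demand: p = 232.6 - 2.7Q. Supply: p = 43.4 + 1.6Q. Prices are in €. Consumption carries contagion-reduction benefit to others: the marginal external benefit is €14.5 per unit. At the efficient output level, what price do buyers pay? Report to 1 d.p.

P = €104.7

Social marginal benefit = demand + MEB = 247.1 - 2.7Q.
Set SMB = MC: 247.1 - 2.7Q = 43.4 + 1.6Q → Q* = 47.3721.
Consumer price on the demand curve at Q*: 232.6 − 2.7×47.3721 = 104.6953.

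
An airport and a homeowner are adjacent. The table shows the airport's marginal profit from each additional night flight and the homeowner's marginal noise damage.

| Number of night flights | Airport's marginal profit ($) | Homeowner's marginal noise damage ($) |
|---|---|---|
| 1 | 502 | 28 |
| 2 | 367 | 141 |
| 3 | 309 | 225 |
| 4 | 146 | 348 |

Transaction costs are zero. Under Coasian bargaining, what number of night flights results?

3

Bargaining reaches the level where marginal profit last exceeds marginal noise damage.
That holds through level 3 (309 ≥ 225) but not at 4 (146 < 348).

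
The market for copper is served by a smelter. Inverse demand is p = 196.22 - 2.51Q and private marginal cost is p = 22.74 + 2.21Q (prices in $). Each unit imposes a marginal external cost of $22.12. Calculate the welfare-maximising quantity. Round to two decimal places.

Q* = 32.07

Social marginal cost = private MC + MEC = 44.86 + 2.21Q.
Set SMC = demand: 44.86 + 2.21Q = 196.22 - 2.51Q → Q* = 32.0678.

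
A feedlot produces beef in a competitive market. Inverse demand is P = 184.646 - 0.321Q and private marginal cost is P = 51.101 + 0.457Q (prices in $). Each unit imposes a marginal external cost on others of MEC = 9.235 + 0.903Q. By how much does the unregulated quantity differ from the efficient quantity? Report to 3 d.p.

Market equilibrium (private): 51.101 + 0.457Q = 184.646 - 0.321Q → Q_m = 171.6517.
Social marginal cost = private MC + MEC = 60.336 + 1.360Q.
Set SMC = demand: 60.336 + 1.360Q = 184.646 - 0.321Q → Q* = 73.9500.
Gap = |171.6517 − 73.9500| = 97.7017.

97.702 units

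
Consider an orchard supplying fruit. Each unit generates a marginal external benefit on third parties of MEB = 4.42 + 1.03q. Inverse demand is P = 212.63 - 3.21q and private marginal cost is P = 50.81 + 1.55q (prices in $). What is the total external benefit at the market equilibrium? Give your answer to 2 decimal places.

$745.45

Market equilibrium (private): 50.81 + 1.55q = 212.63 - 3.21q → q_m = 33.9958.
Total external benefit = ∫₀^{q_m} (4.42 + 1.03q) dq = 4.42×33.9958 + ½×1.03×33.9958² = 745.4544.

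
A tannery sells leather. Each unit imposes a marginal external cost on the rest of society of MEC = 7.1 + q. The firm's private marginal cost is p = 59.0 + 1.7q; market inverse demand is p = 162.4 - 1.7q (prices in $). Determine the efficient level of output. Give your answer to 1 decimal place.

Social marginal cost = private MC + MEC = 66.1 + 2.7q.
Set SMC = demand: 66.1 + 2.7q = 162.4 - 1.7q → q* = 21.8864.

q* = 21.9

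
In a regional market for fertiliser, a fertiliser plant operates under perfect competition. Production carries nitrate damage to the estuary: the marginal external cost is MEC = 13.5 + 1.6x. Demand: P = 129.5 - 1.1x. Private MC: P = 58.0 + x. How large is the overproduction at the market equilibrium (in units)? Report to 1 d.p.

Market equilibrium (private): 58.0 + x = 129.5 - 1.1x → x_m = 34.0476.
Social marginal cost = private MC + MEC = 71.5 + 2.6x.
Set SMC = demand: 71.5 + 2.6x = 129.5 - 1.1x → x* = 15.6757.
Gap = |34.0476 − 15.6757| = 18.3719.

18.4 units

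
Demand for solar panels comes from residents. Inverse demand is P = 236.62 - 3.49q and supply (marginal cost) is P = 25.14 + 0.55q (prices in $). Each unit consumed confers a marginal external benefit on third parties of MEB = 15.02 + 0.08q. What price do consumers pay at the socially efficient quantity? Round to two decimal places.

Social marginal benefit = demand + MEB = 251.64 - 3.41q.
Set SMB = MC: 251.64 - 3.41q = 25.14 + 0.55q → q* = 57.1970.
Consumer price on the demand curve at q*: 236.62 − 3.49×57.1970 = 37.0025.

P = $37.00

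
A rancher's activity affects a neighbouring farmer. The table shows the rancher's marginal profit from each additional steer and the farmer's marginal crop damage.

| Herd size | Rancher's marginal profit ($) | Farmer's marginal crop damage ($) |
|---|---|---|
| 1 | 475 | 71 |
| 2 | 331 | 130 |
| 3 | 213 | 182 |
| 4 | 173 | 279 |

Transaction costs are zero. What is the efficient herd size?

Bargaining reaches the level where marginal profit last exceeds marginal crop damage.
That holds through level 3 (213 ≥ 182) but not at 4 (173 < 279).

3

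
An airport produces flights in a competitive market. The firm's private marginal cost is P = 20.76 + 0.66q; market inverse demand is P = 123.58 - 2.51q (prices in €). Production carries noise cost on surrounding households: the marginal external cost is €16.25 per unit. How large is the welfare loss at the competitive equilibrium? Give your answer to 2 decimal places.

DWL = €41.65

Market equilibrium (private): 20.76 + 0.66q = 123.58 - 2.51q → q_m = 32.4353.
Social marginal cost = private MC + MEC = 37.01 + 0.66q.
Set SMC = demand: 37.01 + 0.66q = 123.58 - 2.51q → q* = 27.3091.
Height of the DWL triangle at q_m is SMC(q_m) − demand(q_m) = MEC(q_m) = 16.2500.
DWL = ½ × 5.1262 × 16.2500 = 41.6504.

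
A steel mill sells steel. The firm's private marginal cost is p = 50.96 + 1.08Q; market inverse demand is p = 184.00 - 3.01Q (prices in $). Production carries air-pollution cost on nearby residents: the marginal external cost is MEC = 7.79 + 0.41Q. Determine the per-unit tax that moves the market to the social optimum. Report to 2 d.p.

Social marginal cost = private MC + MEC = 58.75 + 1.49Q.
Set SMC = demand: 58.75 + 1.49Q = 184.00 - 3.01Q → Q* = 27.8333.
The Pigouvian tax equals MEC at Q*: 7.79 + 0.41×27.8333 = 19.2017.

tax = $19.20 per unit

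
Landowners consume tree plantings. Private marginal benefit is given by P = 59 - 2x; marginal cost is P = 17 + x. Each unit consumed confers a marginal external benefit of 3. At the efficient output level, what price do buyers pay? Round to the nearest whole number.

Social marginal benefit = demand + MEB = 62 - 2x.
Set SMB = MC: 62 - 2x = 17 + x → x* = 15.0000.
Consumer price on the demand curve at x*: 59 − 2×15.0000 = 29.0000.

P = 29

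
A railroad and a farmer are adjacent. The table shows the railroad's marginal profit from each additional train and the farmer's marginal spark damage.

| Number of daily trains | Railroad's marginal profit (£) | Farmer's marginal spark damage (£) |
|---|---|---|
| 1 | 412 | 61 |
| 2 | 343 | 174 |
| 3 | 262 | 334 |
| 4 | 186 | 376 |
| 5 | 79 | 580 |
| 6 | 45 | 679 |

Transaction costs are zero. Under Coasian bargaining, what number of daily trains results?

2

Bargaining reaches the level where marginal profit last exceeds marginal spark damage.
That holds through level 2 (343 ≥ 174) but not at 3 (262 < 334).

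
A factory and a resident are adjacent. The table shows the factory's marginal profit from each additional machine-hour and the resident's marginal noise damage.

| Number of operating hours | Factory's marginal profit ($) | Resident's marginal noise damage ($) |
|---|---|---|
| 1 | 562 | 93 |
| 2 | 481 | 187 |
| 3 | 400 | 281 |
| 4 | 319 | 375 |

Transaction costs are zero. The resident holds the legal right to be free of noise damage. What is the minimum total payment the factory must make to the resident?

$561

Efficient level: marginal profit ≥ marginal noise damage through level 3, so k* = 3.
With the resident holding the right, the factory must at least compensate total damage at k*: 93 + 187 + 281 = 561.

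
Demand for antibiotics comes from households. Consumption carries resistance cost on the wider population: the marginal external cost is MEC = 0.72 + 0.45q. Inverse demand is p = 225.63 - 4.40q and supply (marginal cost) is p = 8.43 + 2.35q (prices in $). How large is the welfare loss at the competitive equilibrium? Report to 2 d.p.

Market equilibrium (private): 8.43 + 2.35q = 225.63 - 4.40q → q_m = 32.1778.
Social marginal benefit = demand − MEC = 224.91 - 4.85q.
Set SMB = MC: 224.91 - 4.85q = 8.43 + 2.35q → q* = 30.0667.
The welfare-loss triangle has base |q_m − q*| and height MEC(q_m) (the vertical gap between SMB and MC is zero at q* and MEC at q_m).
DWL = ½ × 2.1111 × 15.2000 = 16.0444.

DWL = $16.04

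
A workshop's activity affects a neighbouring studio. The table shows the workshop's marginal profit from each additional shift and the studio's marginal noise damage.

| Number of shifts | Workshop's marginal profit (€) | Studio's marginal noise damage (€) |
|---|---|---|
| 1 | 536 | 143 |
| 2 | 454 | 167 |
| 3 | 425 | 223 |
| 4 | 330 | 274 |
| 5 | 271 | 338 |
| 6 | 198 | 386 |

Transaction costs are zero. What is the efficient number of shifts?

4

Bargaining reaches the level where marginal profit last exceeds marginal noise damage.
That holds through level 4 (330 ≥ 274) but not at 5 (271 < 338).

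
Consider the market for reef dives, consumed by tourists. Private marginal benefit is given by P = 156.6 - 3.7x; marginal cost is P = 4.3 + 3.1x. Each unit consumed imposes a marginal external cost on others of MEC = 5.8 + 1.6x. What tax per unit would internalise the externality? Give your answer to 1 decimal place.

Social marginal benefit = demand − MEC = 150.8 - 5.3x.
Set SMB = MC: 150.8 - 5.3x = 4.3 + 3.1x → x* = 17.4405.
The Pigouvian tax equals MEC at x*: 5.8 + 1.6×17.4405 = 33.7048.

tax = 33.7 per unit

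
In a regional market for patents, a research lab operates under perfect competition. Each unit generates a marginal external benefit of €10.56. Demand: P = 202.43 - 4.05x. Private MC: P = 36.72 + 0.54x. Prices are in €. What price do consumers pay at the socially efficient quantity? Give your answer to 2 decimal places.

P = €46.90

Social marginal cost = private MC − MEB = 26.16 + 0.54x.
Set SMC = demand: 26.16 + 0.54x = 202.43 - 4.05x → x* = 38.4031.
Consumer price on the demand curve at x*: 202.43 − 4.05×38.4031 = 46.8974.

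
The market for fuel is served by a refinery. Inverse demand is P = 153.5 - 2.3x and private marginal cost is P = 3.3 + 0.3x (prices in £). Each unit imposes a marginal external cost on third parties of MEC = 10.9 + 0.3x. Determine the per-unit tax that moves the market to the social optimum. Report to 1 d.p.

Social marginal cost = private MC + MEC = 14.2 + 0.6x.
Set SMC = demand: 14.2 + 0.6x = 153.5 - 2.3x → x* = 48.0345.
The Pigouvian tax equals MEC at x*: 10.9 + 0.3×48.0345 = 25.3104.

tax = £25.3 per unit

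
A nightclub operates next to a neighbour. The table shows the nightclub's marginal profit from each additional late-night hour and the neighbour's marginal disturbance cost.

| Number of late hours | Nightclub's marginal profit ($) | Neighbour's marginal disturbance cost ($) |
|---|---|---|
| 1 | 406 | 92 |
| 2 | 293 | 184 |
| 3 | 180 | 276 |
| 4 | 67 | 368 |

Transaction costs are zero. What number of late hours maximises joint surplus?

Bargaining reaches the level where marginal profit last exceeds marginal disturbance cost.
That holds through level 2 (293 ≥ 184) but not at 3 (180 < 276).

2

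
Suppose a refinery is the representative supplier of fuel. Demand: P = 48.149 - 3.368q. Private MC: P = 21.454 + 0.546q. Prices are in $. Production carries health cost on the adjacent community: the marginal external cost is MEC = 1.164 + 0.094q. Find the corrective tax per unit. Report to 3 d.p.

Social marginal cost = private MC + MEC = 22.618 + 0.640q.
Set SMC = demand: 22.618 + 0.640q = 48.149 - 3.368q → q* = 6.3700.
The Pigouvian tax equals MEC at q*: 1.164 + 0.094×6.3700 = 1.7628.

tax = $1.763 per unit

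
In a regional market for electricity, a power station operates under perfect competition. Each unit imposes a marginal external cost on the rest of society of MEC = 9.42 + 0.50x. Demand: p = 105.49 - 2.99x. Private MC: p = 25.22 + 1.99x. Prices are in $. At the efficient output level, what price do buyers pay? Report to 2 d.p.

P = $66.83

Social marginal cost = private MC + MEC = 34.64 + 2.49x.
Set SMC = demand: 34.64 + 2.49x = 105.49 - 2.99x → x* = 12.9288.
Consumer price on the demand curve at x*: 105.49 − 2.99×12.9288 = 66.8329.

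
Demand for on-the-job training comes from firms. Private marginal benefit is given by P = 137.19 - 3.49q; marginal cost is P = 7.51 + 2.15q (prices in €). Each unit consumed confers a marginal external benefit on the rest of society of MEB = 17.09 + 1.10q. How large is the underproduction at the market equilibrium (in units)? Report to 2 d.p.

9.34 units

Market equilibrium (private): 7.51 + 2.15q = 137.19 - 3.49q → q_m = 22.9929.
Social marginal benefit = demand + MEB = 154.28 - 2.39q.
Set SMB = MC: 154.28 - 2.39q = 7.51 + 2.15q → q* = 32.3282.
Gap = |22.9929 − 32.3282| = 9.3353.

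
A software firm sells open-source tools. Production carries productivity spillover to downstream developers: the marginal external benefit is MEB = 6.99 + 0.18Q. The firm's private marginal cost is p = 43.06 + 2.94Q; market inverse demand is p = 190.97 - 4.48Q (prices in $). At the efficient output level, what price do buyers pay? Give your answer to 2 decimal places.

P = $95.12

Social marginal cost = private MC − MEB = 36.07 + 2.76Q.
Set SMC = demand: 36.07 + 2.76Q = 190.97 - 4.48Q → Q* = 21.3950.
Consumer price on the demand curve at Q*: 190.97 − 4.48×21.3950 = 95.1204.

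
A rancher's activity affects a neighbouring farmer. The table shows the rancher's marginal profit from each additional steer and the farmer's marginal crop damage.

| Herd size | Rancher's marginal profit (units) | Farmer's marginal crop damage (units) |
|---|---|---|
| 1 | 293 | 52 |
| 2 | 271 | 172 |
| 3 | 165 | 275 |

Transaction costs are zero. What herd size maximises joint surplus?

2

Bargaining reaches the level where marginal profit last exceeds marginal crop damage.
That holds through level 2 (271 ≥ 172) but not at 3 (165 < 275).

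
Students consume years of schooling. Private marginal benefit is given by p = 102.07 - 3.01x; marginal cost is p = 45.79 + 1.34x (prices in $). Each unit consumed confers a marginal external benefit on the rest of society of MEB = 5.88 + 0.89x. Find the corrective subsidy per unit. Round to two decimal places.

subsidy = $21.87 per unit

Social marginal benefit = demand + MEB = 107.95 - 2.12x.
Set SMB = MC: 107.95 - 2.12x = 45.79 + 1.34x → x* = 17.9653.
The Pigouvian subsidy equals MEB at x*: 5.88 + 0.89×17.9653 = 21.8691.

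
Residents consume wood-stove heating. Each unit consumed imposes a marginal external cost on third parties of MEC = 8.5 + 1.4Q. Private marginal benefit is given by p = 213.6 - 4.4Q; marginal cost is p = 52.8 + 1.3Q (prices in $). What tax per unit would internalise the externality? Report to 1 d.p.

Social marginal benefit = demand − MEC = 205.1 - 5.8Q.
Set SMB = MC: 205.1 - 5.8Q = 52.8 + 1.3Q → Q* = 21.4507.
The Pigouvian tax equals MEC at Q*: 8.5 + 1.4×21.4507 = 38.5310.

tax = $38.5 per unit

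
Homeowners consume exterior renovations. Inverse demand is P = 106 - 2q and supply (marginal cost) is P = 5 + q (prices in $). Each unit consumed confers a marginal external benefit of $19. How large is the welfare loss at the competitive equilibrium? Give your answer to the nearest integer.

Market equilibrium (private): 5 + q = 106 - 2q → q_m = 33.6667.
Social marginal benefit = demand + MEB = 125 - 2q.
Set SMB = MC: 125 - 2q = 5 + q → q* = 40.0000.
The welfare-loss triangle has base |q_m − q*| and height MEB(q_m) (the vertical gap between SMB and MC is zero at q* and MEB at q_m).
DWL = ½ × 6.3333 × 19.0000 = 60.1664.

DWL = $60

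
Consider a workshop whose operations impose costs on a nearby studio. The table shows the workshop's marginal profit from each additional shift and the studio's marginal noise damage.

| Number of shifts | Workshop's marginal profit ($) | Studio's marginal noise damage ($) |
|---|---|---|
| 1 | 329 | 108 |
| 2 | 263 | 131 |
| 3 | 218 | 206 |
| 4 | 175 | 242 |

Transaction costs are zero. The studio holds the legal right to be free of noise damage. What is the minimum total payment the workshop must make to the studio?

Efficient level: marginal profit ≥ marginal noise damage through level 3, so k* = 3.
With the studio holding the right, the workshop must at least compensate total damage at k*: 108 + 131 + 206 = 445.

$445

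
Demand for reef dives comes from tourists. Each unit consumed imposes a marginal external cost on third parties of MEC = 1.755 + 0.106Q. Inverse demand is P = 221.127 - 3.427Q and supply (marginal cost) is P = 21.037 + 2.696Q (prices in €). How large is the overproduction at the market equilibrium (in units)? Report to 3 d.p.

Market equilibrium (private): 21.037 + 2.696Q = 221.127 - 3.427Q → Q_m = 32.6784.
Social marginal benefit = demand − MEC = 219.372 - 3.533Q.
Set SMB = MC: 219.372 - 3.533Q = 21.037 + 2.696Q → Q* = 31.8406.
Gap = |32.6784 − 31.8406| = 0.8378.

0.838 units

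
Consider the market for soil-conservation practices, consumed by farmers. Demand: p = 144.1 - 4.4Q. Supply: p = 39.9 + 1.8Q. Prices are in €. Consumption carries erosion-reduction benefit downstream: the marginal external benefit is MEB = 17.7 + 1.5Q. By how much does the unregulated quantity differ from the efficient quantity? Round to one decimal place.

Market equilibrium (private): 39.9 + 1.8Q = 144.1 - 4.4Q → Q_m = 16.8065.
Social marginal benefit = demand + MEB = 161.8 - 2.9Q.
Set SMB = MC: 161.8 - 2.9Q = 39.9 + 1.8Q → Q* = 25.9362.
Gap = |16.8065 − 25.9362| = 9.1297.

9.1 units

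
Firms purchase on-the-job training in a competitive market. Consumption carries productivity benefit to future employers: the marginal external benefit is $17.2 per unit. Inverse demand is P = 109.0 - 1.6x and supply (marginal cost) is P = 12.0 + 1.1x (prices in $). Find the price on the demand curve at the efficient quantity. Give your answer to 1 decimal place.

P = $41.3

Social marginal benefit = demand + MEB = 126.2 - 1.6x.
Set SMB = MC: 126.2 - 1.6x = 12.0 + 1.1x → x* = 42.2963.
Consumer price on the demand curve at x*: 109.0 − 1.6×42.2963 = 41.3259.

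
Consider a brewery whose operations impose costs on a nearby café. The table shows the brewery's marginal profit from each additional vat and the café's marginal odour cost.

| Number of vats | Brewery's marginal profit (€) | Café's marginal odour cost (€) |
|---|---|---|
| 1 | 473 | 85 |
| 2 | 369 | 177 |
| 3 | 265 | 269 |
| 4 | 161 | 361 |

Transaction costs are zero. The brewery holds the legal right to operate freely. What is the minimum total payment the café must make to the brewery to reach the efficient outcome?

€426

Left alone the brewery would choose level 4 (marginal profit stays positive).
Efficient level: k* = 2 (marginal profit ≥ marginal odour cost through 2).
The café must at least cover the brewery's forgone profit from cutting 4→2: 265 + 161 = 426.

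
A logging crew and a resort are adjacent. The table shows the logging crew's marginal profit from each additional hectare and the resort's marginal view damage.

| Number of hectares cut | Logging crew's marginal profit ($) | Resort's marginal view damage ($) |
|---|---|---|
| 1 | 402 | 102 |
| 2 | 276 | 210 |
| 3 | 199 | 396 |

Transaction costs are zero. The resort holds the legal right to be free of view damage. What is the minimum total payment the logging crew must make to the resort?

$312

Efficient level: marginal profit ≥ marginal view damage through level 2, so k* = 2.
With the resort holding the right, the logging crew must at least compensate total damage at k*: 102 + 210 = 312.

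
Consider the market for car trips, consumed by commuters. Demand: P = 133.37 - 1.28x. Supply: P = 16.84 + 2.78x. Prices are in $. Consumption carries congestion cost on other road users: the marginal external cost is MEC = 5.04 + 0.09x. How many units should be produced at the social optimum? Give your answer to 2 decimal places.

x* = 26.87

Social marginal benefit = demand − MEC = 128.33 - 1.37x.
Set SMB = MC: 128.33 - 1.37x = 16.84 + 2.78x → x* = 26.8651.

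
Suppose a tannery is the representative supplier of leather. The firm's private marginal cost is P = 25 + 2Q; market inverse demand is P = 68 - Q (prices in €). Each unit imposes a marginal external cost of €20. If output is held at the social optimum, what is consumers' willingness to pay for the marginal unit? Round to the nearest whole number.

Social marginal cost = private MC + MEC = 45 + 2Q.
Set SMC = demand: 45 + 2Q = 68 - Q → Q* = 7.6667.
Consumer price on the demand curve at Q*: 68 − 1×7.6667 = 60.3333.

P = €60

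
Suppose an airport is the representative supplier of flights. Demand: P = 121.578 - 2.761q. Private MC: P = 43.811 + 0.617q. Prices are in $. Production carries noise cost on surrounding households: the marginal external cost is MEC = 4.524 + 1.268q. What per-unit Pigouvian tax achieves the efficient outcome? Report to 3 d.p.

Social marginal cost = private MC + MEC = 48.335 + 1.885q.
Set SMC = demand: 48.335 + 1.885q = 121.578 - 2.761q → q* = 15.7647.
The Pigouvian tax equals MEC at q*: 4.524 + 1.268×15.7647 = 24.5136.

tax = $24.514 per unit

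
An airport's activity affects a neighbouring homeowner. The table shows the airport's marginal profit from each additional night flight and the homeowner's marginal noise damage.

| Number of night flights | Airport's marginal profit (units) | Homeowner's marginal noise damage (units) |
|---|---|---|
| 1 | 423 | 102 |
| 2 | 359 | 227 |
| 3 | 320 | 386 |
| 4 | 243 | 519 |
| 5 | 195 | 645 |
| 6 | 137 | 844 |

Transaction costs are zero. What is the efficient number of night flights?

2

Bargaining reaches the level where marginal profit last exceeds marginal noise damage.
That holds through level 2 (359 ≥ 227) but not at 3 (320 < 386).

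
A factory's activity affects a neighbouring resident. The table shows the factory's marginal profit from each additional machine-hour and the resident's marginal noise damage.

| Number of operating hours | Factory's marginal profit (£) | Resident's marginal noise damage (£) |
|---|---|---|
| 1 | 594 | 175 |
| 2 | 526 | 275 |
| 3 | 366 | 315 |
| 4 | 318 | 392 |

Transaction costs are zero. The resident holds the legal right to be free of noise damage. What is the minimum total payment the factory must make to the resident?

£765

Efficient level: marginal profit ≥ marginal noise damage through level 3, so k* = 3.
With the resident holding the right, the factory must at least compensate total damage at k*: 175 + 275 + 315 = 765.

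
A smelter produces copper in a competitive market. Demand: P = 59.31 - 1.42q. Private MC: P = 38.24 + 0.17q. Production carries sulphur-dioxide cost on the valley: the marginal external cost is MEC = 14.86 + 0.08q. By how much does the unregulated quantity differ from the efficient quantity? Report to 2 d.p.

Market equilibrium (private): 38.24 + 0.17q = 59.31 - 1.42q → q_m = 13.2516.
Social marginal cost = private MC + MEC = 53.10 + 0.25q.
Set SMC = demand: 53.10 + 0.25q = 59.31 - 1.42q → q* = 3.7186.
Gap = |13.2516 − 3.7186| = 9.5330.

9.53 units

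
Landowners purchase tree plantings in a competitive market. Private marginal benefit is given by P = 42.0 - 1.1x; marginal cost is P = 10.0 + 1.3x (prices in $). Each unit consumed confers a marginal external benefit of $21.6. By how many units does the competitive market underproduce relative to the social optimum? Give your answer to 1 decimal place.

Market equilibrium (private): 10.0 + 1.3x = 42.0 - 1.1x → x_m = 13.3333.
Social marginal benefit = demand + MEB = 63.6 - 1.1x.
Set SMB = MC: 63.6 - 1.1x = 10.0 + 1.3x → x* = 22.3333.
Gap = |13.3333 − 22.3333| = 9.0000.

9.0 units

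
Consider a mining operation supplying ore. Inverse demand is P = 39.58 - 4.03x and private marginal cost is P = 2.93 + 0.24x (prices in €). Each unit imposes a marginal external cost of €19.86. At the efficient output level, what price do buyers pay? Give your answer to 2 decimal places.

P = €23.73

Social marginal cost = private MC + MEC = 22.79 + 0.24x.
Set SMC = demand: 22.79 + 0.24x = 39.58 - 4.03x → x* = 3.9321.
Consumer price on the demand curve at x*: 39.58 − 4.03×3.9321 = 23.7336.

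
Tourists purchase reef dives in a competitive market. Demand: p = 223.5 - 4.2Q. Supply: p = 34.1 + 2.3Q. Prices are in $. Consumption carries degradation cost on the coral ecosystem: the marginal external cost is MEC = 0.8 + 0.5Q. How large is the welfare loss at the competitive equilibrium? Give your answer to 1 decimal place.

Market equilibrium (private): 34.1 + 2.3Q = 223.5 - 4.2Q → Q_m = 29.1385.
Social marginal benefit = demand − MEC = 222.7 - 4.7Q.
Set SMB = MC: 222.7 - 4.7Q = 34.1 + 2.3Q → Q* = 26.9429.
The loss is the area between SMB and MC from Q* to Q_m; with linear curves that's a triangle of height MEC(Q_m).
DWL = ½ × 2.1956 × 15.3692 = 16.8723.

DWL = $16.9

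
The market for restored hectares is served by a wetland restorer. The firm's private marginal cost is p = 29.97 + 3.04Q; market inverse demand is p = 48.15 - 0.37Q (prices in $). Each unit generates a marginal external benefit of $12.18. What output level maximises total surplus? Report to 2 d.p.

Q* = 8.90

Social marginal cost = private MC − MEB = 17.79 + 3.04Q.
Set SMC = demand: 17.79 + 3.04Q = 48.15 - 0.37Q → Q* = 8.9032.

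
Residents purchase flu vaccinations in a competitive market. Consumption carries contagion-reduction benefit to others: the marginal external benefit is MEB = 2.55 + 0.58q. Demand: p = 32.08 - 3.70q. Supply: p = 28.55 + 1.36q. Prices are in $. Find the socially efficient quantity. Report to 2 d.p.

q* = 1.36

Social marginal benefit = demand + MEB = 34.63 - 3.12q.
Set SMB = MC: 34.63 - 3.12q = 28.55 + 1.36q → q* = 1.3571.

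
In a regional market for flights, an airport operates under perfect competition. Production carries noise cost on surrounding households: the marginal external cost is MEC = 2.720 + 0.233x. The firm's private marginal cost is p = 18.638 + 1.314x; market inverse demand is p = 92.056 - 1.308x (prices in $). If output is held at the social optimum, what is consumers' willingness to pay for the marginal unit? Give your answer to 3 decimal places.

Social marginal cost = private MC + MEC = 21.358 + 1.547x.
Set SMC = demand: 21.358 + 1.547x = 92.056 - 1.308x → x* = 24.7629.
Consumer price on the demand curve at x*: 92.056 − 1.308×24.7629 = 59.6661.

P = $59.666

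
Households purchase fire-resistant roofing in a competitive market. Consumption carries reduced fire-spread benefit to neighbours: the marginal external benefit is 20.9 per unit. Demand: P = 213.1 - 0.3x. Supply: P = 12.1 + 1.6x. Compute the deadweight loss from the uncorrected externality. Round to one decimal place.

DWL = 115.0

Market equilibrium (private): 12.1 + 1.6x = 213.1 - 0.3x → x_m = 105.7895.
Social marginal benefit = demand + MEB = 234.0 - 0.3x.
Set SMB = MC: 234.0 - 0.3x = 12.1 + 1.6x → x* = 116.7895.
Height of the DWL triangle at x_m is SMB(x_m) − MC(x_m) = MEB(x_m) = 20.9000.
DWL = ½ × 11.0000 × 20.9000 = 114.9500.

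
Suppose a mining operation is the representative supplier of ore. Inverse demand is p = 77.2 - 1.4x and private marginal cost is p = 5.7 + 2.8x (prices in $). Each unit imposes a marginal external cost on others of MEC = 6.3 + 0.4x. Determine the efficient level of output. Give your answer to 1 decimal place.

Social marginal cost = private MC + MEC = 12.0 + 3.2x.
Set SMC = demand: 12.0 + 3.2x = 77.2 - 1.4x → x* = 14.1739.

x* = 14.2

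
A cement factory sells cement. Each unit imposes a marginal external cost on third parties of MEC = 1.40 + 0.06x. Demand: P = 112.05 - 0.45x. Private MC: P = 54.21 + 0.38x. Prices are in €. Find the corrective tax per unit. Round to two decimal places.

Social marginal cost = private MC + MEC = 55.61 + 0.44x.
Set SMC = demand: 55.61 + 0.44x = 112.05 - 0.45x → x* = 63.4157.
The Pigouvian tax equals MEC at x*: 1.40 + 0.06×63.4157 = 5.2049.

tax = €5.20 per unit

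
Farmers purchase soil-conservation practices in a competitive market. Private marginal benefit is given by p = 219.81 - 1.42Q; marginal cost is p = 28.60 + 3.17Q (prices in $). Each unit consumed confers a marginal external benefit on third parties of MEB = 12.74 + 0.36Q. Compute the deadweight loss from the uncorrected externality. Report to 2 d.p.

Market equilibrium (private): 28.60 + 3.17Q = 219.81 - 1.42Q → Q_m = 41.6580.
Social marginal benefit = demand + MEB = 232.55 - 1.06Q.
Set SMB = MC: 232.55 - 1.06Q = 28.60 + 3.17Q → Q* = 48.2151.
Height of the DWL triangle at Q_m is SMB(Q_m) − MC(Q_m) = MEB(Q_m) = 27.7369.
DWL = ½ × 6.5571 × 27.7369 = 90.9368.

DWL = $90.94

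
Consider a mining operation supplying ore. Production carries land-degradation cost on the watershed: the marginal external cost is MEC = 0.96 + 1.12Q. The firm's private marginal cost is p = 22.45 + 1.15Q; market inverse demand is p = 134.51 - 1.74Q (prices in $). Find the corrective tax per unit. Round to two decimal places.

tax = $31.99 per unit

Social marginal cost = private MC + MEC = 23.41 + 2.27Q.
Set SMC = demand: 23.41 + 2.27Q = 134.51 - 1.74Q → Q* = 27.7057.
The Pigouvian tax equals MEC at Q*: 0.96 + 1.12×27.7057 = 31.9904.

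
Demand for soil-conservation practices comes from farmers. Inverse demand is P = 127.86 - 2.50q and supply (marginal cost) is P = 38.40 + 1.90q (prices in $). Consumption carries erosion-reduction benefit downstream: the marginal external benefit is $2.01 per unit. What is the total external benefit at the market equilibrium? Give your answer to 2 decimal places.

Market equilibrium (private): 38.40 + 1.90q = 127.86 - 2.50q → q_m = 20.3318.
Total external benefit = MEB × q_m = 2.01 × 20.3318 = 40.8669.

$40.87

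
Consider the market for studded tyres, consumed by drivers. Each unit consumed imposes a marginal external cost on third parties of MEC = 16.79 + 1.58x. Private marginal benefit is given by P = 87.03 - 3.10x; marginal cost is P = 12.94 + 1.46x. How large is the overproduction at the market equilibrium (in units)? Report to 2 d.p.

Market equilibrium (private): 12.94 + 1.46x = 87.03 - 3.10x → x_m = 16.2478.
Social marginal benefit = demand − MEC = 70.24 - 4.68x.
Set SMB = MC: 70.24 - 4.68x = 12.94 + 1.46x → x* = 9.3322.
Gap = |16.2478 − 9.3322| = 6.9156.

6.92 units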